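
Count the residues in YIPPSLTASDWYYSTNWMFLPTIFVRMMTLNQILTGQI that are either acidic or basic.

Acidic: D, E. Basic: H, K, R.
Acidic residues here: D10 (1).
Basic residues here: R26 (1).
The two groups share no amino acid, so total = 1 + 1 = 2.

2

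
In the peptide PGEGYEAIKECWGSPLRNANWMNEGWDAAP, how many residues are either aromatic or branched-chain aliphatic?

6

Aromatic: F, W, Y. Branched-chain aliphatic: I, L, V.
Aromatic residues here: Y5, W12, W21, W26 (4).
Branched-chain aliphatic residues here: I8, L16 (2).
The two groups share no amino acid, so total = 4 + 2 = 6.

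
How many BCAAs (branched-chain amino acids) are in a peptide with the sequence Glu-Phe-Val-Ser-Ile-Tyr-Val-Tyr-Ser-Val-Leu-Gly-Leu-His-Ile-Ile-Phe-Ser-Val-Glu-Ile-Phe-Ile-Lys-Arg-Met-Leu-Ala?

The BCAAs are Val, Leu, and Ile — aliphatic side chains with a branch point.
Matching residues: Val3, Ile5, Val7, Val10, Leu11, Leu13, Ile15, Ile16, Val19, Ile21, Ile23, Leu27.

12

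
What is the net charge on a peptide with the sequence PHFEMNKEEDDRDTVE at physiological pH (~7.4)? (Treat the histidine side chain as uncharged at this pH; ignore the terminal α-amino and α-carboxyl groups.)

-5

The side chains ionized at physiological pH are Lys/Arg (+1) and Asp/Glu (−1); with His treated as neutral, nothing else contributes.
Positive (K, R): K7, R12 → +2.
Negative (D, E): E4, E8, E9, D10, D11, D13, E16 → −7.
Net charge = (+2) + (−7) = −5.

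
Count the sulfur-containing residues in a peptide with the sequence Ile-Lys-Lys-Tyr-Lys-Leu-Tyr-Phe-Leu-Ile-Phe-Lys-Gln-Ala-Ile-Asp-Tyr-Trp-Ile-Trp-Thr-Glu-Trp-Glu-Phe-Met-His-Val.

The sulfur-bearing residues are cysteine (–SH) and methionine (–S–CH₃).
Matching residues: Met26.

1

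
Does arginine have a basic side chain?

Yes

The basic amino acids are Lys (K), Arg (R), and His (H).
Arginine is in this group.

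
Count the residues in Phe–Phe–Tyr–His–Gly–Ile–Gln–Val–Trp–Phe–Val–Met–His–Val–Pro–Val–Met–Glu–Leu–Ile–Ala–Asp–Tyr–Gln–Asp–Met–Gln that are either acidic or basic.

Acidic: D, E. Basic: H, K, R.
Acidic residues here: Glu18, Asp22, Asp25 (3).
Basic residues here: His4, His13 (2).
The two groups share no amino acid, so total = 3 + 2 = 5.

5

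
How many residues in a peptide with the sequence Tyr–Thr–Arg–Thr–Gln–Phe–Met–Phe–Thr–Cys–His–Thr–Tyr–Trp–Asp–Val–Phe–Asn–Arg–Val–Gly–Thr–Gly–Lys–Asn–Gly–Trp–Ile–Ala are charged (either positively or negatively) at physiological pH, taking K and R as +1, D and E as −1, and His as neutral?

Charged side chains at pH ~7.4: K, R (positive); D, E (negative).
Matching residues: Arg3, Asp15, Arg19, Lys24.

4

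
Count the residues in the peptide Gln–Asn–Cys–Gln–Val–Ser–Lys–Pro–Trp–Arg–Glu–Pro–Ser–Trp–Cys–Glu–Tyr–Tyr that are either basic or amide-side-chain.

5

Basic: H, K, R. Amide-side-chain: N, Q.
Basic residues here: Lys7, Arg10 (2).
Amide-side-chain residues here: Gln1, Asn2, Gln4 (3).
The two groups share no amino acid, so total = 2 + 3 = 5.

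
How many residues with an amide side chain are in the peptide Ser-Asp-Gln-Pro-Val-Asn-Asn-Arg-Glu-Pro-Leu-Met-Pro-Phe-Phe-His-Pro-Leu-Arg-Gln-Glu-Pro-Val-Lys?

4

Only N (asparagine) and Q (glutamine) carry a side-chain carboxamide.
Matching residues: Gln3, Asn6, Asn7, Gln20.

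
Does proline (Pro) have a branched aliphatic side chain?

Valine (V), leucine (L), and isoleucine (I) are the branched-chain amino acids.
Proline is not in this group.

No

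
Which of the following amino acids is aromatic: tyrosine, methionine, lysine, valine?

tyrosine

F, W, and Y each carry an aromatic ring on the side chain.
Of the listed options, only tyrosine belongs to this group.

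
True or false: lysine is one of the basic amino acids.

True

Lysine (K), arginine (R), and histidine (H) have basic, nitrogen-containing side chains.
Lysine is in this group.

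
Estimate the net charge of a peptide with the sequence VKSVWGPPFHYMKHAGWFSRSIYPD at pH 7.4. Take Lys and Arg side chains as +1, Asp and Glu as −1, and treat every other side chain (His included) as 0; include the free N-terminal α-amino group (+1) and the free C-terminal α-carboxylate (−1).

Positive (K, R): K2, K13, R20 → +3.
Negative (D, E): D25 → −1.
The N-terminus (+1) and C-terminus (−1) cancel.
Net charge = (+3) + (−1) = +2.

+2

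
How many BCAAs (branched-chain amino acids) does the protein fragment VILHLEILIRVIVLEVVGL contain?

The BCAAs are Val, Leu, and Ile — aliphatic side chains with a branch point.
Matching residues: V1, I2, L3, L5, I7, L8, I9, V11, I12, V13, L14, V16, V17, L19.

14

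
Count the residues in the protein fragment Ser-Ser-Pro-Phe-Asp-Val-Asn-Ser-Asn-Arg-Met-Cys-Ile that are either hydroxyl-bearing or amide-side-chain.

5

Hydroxyl-bearing: S, T, Y. Amide-side-chain: N, Q.
Hydroxyl-bearing residues here: Ser1, Ser2, Ser8 (3).
Amide-side-chain residues here: Asn7, Asn9 (2).
The two groups share no amino acid, so total = 3 + 2 = 5.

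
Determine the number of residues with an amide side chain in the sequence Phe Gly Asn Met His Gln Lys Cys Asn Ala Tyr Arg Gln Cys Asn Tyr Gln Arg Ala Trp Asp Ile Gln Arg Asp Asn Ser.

The amide-side-chain residues are Asn (N) and Gln (Q).
Matching residues: Asn3, Gln6, Asn9, Gln13, Asn15, Gln17, Gln23, Asn26.

8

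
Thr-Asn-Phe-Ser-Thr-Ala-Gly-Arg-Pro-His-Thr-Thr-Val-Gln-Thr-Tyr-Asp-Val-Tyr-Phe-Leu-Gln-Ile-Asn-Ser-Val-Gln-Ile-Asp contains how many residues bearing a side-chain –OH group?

Serine (S), threonine (T), and tyrosine (Y) each carry a hydroxyl group on the side chain.
Matching residues: Thr1, Ser4, Thr5, Thr11, Thr12, Thr15, Tyr16, Tyr19, Ser25.

9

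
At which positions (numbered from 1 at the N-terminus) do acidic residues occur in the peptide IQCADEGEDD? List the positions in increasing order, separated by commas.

Aspartate (D) and glutamate (E) have carboxylic-acid side chains and are the acidic amino acids.
Matching residues: D5, E6, E8, D9, D10.

5, 6, 8, 9, 10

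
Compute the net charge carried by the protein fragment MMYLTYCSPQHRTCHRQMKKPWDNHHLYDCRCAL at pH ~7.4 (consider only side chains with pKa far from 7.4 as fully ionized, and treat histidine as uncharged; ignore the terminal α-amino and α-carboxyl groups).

+3

The side chains ionized at physiological pH are Lys/Arg (+1) and Asp/Glu (−1); with His treated as neutral, nothing else contributes.
Positive (K, R): R12, R16, K19, K20, R31 → +5.
Negative (D, E): D23, D29 → −2.
Net charge = (+5) + (−2) = +3.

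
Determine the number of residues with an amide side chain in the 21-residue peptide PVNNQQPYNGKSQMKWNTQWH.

8

Asparagine (N) and glutamine (Q) have uncharged amide side chains.
Matching residues: N3, N4, Q5, Q6, N9, Q13, N17, Q19.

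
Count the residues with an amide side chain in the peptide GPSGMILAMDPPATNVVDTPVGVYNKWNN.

4

The amide-side-chain residues are Asn (N) and Gln (Q).
Matching residues: N15, N25, N28, N29.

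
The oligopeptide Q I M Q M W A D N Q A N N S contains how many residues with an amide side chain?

Only N (asparagine) and Q (glutamine) carry a side-chain carboxamide.
Matching residues: Q1, Q4, N9, Q10, N12, N13.

6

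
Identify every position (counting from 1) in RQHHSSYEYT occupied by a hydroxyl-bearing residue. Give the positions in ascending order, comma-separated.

5, 6, 7, 9, 10

Serine (S), threonine (T), and tyrosine (Y) each carry a hydroxyl group on the side chain.
Matching residues: S5, S6, Y7, Y9, T10.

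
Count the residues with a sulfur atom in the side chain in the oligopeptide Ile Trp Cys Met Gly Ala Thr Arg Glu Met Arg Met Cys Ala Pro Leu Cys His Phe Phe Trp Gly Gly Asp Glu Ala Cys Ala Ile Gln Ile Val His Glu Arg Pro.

Only Cys (C) and Met (M) have a sulfur atom in the side chain.
Matching residues: Cys3, Met4, Met10, Met12, Cys13, Cys17, Cys27.

7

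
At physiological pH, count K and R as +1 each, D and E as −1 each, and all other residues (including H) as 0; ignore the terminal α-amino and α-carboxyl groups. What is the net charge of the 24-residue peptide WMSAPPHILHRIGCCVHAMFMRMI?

+2

Positive (K, R): R11, R22 → +2.
Negative (D, E): none → −0.
Net charge = (+2) + (−0) = +2.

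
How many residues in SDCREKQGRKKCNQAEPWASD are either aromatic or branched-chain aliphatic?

Aromatic: F, W, Y. Branched-chain aliphatic: I, L, V.
Aromatic residues here: W18 (1).
Branched-chain aliphatic residues here: none (0).
The two groups share no amino acid, so total = 1 + 0 = 1.

1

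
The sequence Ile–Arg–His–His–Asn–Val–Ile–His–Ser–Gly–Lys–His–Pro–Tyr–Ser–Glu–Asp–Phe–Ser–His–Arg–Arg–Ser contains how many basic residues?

9

K, R, and H are the three residues with basic side chains (ε-amine, guanidinium, and imidazole respectively).
Matching residues: Arg2, His3, His4, His8, Lys11, His12, His20, Arg21, Arg22.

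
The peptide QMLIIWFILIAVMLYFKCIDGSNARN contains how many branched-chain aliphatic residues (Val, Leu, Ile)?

9

Matching residues: L3, I4, I5, I8, L9, I10, V12, L14, I19.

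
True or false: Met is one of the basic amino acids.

Lysine (K), arginine (R), and histidine (H) have basic, nitrogen-containing side chains.
Methionine is not in this group.

False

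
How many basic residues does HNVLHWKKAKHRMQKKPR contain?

10

Lysine (K), arginine (R), and histidine (H) have basic, nitrogen-containing side chains.
Matching residues: H1, H5, K7, K8, K10, H11, R12, K15, K16, R18.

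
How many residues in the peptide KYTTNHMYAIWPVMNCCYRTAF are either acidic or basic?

Acidic: D, E. Basic: H, K, R.
Acidic residues here: none (0).
Basic residues here: K1, H6, R19 (3).
The two groups share no amino acid, so total = 0 + 3 = 3.

3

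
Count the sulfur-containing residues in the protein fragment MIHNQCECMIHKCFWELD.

5

Only Cys (C) and Met (M) have a sulfur atom in the side chain.
Matching residues: M1, C6, C8, M9, C13.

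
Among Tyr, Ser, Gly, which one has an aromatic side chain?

Phenylalanine (F), tryptophan (W), and tyrosine (Y) have aromatic ring side chains.
Of the listed options, only Tyr belongs to this group.

Tyr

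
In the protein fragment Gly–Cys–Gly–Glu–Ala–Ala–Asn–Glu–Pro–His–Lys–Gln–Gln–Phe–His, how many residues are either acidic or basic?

5

Acidic: D, E. Basic: H, K, R.
Acidic residues here: Glu4, Glu8 (2).
Basic residues here: His10, Lys11, His15 (3).
The two groups share no amino acid, so total = 2 + 3 = 5.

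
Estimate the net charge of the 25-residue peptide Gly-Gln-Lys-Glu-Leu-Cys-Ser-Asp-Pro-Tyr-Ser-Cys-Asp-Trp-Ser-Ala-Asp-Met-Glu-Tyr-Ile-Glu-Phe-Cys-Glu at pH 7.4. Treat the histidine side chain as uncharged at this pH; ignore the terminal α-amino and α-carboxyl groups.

The side chains ionized at physiological pH are Lys/Arg (+1) and Asp/Glu (−1); with His treated as neutral, nothing else contributes.
Positive (K, R): Lys3 → +1.
Negative (D, E): Glu4, Asp8, Asp13, Asp17, Glu19, Glu22, Glu25 → −7.
Net charge = (+1) + (−7) = −6.

-6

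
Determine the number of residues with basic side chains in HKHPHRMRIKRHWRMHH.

The basic amino acids are Lys (K), Arg (R), and His (H).
Matching residues: H1, K2, H3, H5, R6, R8, K10, R11, H12, R14, H16, H17.

12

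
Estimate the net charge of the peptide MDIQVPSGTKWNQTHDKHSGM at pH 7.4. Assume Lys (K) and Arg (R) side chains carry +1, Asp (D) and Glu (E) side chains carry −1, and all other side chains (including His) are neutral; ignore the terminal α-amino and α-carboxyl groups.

0

Positive (K, R): K10, K17 → +2.
Negative (D, E): D2, D16 → −2.
Net charge = (+2) + (−2) = 0.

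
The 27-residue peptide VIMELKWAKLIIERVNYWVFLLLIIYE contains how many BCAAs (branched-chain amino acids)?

13

The BCAAs are Val, Leu, and Ile — aliphatic side chains with a branch point.
Matching residues: V1, I2, L5, L10, I11, I12, V15, V19, L21, L22, L23, I24, I25.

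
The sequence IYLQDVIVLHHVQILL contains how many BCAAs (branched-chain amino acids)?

10

The BCAAs are Val, Leu, and Ile — aliphatic side chains with a branch point.
Matching residues: I1, L3, V6, I7, V8, L9, V12, I14, L15, L16.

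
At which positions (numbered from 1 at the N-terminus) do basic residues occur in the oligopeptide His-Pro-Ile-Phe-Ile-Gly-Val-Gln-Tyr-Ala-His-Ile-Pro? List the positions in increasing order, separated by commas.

1, 11

K, R, and H are the three residues with basic side chains (ε-amine, guanidinium, and imidazole respectively).
Matching residues: His1, His11.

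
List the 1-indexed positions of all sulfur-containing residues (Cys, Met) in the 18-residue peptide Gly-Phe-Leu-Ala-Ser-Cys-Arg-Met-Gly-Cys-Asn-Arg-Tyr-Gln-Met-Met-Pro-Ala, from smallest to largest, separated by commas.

6, 8, 10, 15, 16

Matching residues: Cys6, Met8, Cys10, Met15, Met16.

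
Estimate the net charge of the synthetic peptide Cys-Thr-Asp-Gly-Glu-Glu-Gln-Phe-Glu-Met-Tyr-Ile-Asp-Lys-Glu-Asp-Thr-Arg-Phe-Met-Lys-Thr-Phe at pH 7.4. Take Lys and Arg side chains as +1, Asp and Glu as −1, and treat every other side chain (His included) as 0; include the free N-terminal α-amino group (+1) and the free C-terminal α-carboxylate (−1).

-4

Positive (K, R): Lys14, Arg18, Lys21 → +3.
Negative (D, E): Asp3, Glu5, Glu6, Glu9, Asp13, Glu15, Asp16 → −7.
The N-terminus (+1) and C-terminus (−1) cancel.
Net charge = (+3) + (−7) = −4.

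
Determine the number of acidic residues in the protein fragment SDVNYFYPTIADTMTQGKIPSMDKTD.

4

The acidic residues are Asp (D) and Glu (E), whose side chains end in a carboxylate group.
Matching residues: D2, D12, D23, D26.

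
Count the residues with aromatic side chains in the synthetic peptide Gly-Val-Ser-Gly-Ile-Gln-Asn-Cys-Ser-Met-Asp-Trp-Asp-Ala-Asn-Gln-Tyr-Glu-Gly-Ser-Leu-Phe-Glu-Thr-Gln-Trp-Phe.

5

The aromatic amino acids are Phe (F, benzyl), Trp (W, indole), and Tyr (Y, phenol).
Matching residues: Trp12, Tyr17, Phe22, Trp26, Phe27.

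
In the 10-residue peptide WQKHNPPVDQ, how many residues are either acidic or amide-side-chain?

4

Acidic: D, E. Amide-side-chain: N, Q.
Acidic residues here: D9 (1).
Amide-side-chain residues here: Q2, N5, Q10 (3).
The two groups share no amino acid, so total = 1 + 3 = 4.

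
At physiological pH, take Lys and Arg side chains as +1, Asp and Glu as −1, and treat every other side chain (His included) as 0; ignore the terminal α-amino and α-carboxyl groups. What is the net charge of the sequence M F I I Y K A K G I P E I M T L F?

+1

Positive (K, R): K6, K8 → +2.
Negative (D, E): E12 → −1.
Net charge = (+2) + (−1) = +1.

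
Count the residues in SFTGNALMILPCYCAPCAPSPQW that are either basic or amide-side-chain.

2

Basic: H, K, R. Amide-side-chain: N, Q.
Basic residues here: none (0).
Amide-side-chain residues here: N5, Q22 (2).
The two groups share no amino acid, so total = 0 + 2 = 2.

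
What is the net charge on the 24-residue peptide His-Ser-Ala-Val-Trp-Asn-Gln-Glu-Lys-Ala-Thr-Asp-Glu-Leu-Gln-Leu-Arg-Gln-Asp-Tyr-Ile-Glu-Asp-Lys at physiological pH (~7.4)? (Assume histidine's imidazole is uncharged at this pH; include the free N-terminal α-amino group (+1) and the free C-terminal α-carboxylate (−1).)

At pH ~7.4 the Lys and Arg side chains are protonated (+1), the Asp and Glu side chains are deprotonated (−1), and with His taken as neutral all other side chains carry no charge.
Positive (K, R): Lys9, Arg17, Lys24 → +3.
Negative (D, E): Glu8, Asp12, Glu13, Asp19, Glu22, Asp23 → −6.
The N-terminus (+1) and C-terminus (−1) cancel.
Net charge = (+3) + (−6) = −3.

-3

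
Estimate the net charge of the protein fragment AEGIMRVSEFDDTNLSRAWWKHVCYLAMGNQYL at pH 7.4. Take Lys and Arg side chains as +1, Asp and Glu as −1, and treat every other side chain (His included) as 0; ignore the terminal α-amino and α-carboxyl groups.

Positive (K, R): R6, R17, K21 → +3.
Negative (D, E): E2, E9, D11, D12 → −4.
Net charge = (+3) + (−4) = −1.

-1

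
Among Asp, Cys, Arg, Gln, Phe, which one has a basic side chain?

K, R, and H are the three residues with basic side chains (ε-amine, guanidinium, and imidazole respectively).
Of the listed options, only Arg belongs to this group.

Arg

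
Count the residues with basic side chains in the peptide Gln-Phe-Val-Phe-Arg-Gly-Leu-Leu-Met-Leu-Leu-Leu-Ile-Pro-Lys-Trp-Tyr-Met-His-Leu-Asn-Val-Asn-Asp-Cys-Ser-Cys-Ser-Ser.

3

K, R, and H are the three residues with basic side chains (ε-amine, guanidinium, and imidazole respectively).
Matching residues: Arg5, Lys15, His19.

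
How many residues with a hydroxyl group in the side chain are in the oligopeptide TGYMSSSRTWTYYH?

9

Serine (S), threonine (T), and tyrosine (Y) each carry a hydroxyl group on the side chain.
Matching residues: T1, Y3, S5, S6, S7, T9, T11, Y12, Y13.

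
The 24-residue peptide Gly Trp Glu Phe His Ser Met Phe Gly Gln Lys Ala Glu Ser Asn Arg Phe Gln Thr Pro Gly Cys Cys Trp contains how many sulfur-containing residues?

Cysteine (C, thiol) and methionine (M, thioether) are the two sulfur-containing amino acids.
Matching residues: Met7, Cys22, Cys23.

3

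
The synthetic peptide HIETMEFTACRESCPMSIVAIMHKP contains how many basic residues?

4

Lysine (K), arginine (R), and histidine (H) have basic, nitrogen-containing side chains.
Matching residues: H1, R11, H23, K24.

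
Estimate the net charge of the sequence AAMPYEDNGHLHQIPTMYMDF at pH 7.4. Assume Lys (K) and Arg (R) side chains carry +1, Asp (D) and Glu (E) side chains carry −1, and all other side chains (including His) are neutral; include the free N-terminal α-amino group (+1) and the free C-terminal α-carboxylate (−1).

Positive (K, R): none → +0.
Negative (D, E): E6, D7, D20 → −3.
The N-terminus (+1) and C-terminus (−1) cancel.
Net charge = (+0) + (−3) = −3.

-3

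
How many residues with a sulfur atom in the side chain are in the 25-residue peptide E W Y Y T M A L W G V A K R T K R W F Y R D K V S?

1

Only Cys (C) and Met (M) have a sulfur atom in the side chain.
Matching residues: M6.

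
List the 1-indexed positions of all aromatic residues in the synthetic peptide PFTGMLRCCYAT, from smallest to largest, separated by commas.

The aromatic amino acids are Phe (F, benzyl), Trp (W, indole), and Tyr (Y, phenol).
Matching residues: F2, Y10.

2, 10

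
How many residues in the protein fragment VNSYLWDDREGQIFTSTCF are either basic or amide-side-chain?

Basic: H, K, R. Amide-side-chain: N, Q.
Basic residues here: R9 (1).
Amide-side-chain residues here: N2, Q12 (2).
The two groups share no amino acid, so total = 1 + 2 = 3.

3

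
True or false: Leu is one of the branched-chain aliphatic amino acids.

Valine (V), leucine (L), and isoleucine (I) are the branched-chain amino acids.
Leucine is in this group.

True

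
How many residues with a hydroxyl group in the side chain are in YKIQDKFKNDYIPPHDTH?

The –OH-bearing residues are Ser, Thr (aliphatic alcohols), and Tyr (phenol).
Matching residues: Y1, Y11, T17.

3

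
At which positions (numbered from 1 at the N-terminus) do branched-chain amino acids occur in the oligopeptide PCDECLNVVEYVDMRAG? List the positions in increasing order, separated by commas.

Valine (V), leucine (L), and isoleucine (I) are the branched-chain amino acids.
Matching residues: L6, V8, V9, V12.

6, 8, 9, 12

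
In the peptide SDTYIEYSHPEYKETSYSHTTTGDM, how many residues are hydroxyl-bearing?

13

Serine (S), threonine (T), and tyrosine (Y) each carry a hydroxyl group on the side chain.
Matching residues: S1, T3, Y4, Y7, S8, Y12, T15, S16, Y17, S18, T20, T21, T22.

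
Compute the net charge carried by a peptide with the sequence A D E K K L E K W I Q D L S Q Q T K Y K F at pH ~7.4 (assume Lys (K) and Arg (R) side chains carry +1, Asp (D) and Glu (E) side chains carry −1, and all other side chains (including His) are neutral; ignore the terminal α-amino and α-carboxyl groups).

Positive (K, R): K4, K5, K8, K18, K20 → +5.
Negative (D, E): D2, E3, E7, D12 → −4.
Net charge = (+5) + (−4) = +1.

+1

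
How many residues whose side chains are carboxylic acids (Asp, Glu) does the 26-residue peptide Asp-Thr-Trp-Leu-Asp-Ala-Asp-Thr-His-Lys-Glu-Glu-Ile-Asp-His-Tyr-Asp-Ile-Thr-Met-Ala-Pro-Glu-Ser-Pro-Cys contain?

Matching residues: Asp1, Asp5, Asp7, Glu11, Glu12, Asp14, Asp17, Glu23.

8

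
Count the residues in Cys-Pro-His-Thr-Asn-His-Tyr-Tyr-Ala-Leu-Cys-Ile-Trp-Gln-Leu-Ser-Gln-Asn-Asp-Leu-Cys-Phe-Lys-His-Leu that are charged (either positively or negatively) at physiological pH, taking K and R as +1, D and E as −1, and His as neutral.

Charged side chains at pH ~7.4: K, R (positive); D, E (negative).
Matching residues: Asp19, Lys23.

2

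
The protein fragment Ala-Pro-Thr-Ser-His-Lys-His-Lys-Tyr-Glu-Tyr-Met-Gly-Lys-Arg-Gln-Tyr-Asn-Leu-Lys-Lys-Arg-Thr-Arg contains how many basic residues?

Lysine (K), arginine (R), and histidine (H) have basic, nitrogen-containing side chains.
Matching residues: His5, Lys6, His7, Lys8, Lys14, Arg15, Lys20, Lys21, Arg22, Arg24.

10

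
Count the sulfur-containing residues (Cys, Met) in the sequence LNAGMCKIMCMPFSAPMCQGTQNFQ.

Matching residues: M5, C6, M9, C10, M11, M17, C18.

7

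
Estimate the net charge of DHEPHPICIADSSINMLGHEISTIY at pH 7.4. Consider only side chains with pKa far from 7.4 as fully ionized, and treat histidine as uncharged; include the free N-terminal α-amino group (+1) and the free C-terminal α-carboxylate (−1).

-4

At pH ~7.4 the Lys and Arg side chains are protonated (+1), the Asp and Glu side chains are deprotonated (−1), and with His taken as neutral all other side chains carry no charge.
Positive (K, R): none → +0.
Negative (D, E): D1, E3, D11, E20 → −4.
The N-terminus (+1) and C-terminus (−1) cancel.
Net charge = (+0) + (−4) = −4.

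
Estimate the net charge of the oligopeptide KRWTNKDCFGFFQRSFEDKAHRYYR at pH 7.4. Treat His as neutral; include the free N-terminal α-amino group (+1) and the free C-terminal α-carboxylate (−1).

+4

Near pH 7.4, K and R contribute +1 each, D and E contribute −1 each, and every other side chain (His included, as stated) is uncharged.
Positive (K, R): K1, R2, K6, R14, K19, R22, R25 → +7.
Negative (D, E): D7, E17, D18 → −3.
The N-terminus (+1) and C-terminus (−1) cancel.
Net charge = (+7) + (−3) = +4.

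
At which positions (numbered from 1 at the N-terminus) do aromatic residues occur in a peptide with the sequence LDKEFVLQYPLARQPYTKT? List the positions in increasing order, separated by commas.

5, 9, 16

F, W, and Y each carry an aromatic ring on the side chain.
Matching residues: F5, Y9, Y16.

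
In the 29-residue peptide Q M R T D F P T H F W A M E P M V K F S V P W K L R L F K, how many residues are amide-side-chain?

The amide-side-chain residues are Asn (N) and Gln (Q).
Matching residues: Q1.

1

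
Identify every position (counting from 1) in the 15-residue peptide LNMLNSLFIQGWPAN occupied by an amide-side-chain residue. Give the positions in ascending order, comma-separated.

2, 5, 10, 15

Matching residues: N2, N5, Q10, N15.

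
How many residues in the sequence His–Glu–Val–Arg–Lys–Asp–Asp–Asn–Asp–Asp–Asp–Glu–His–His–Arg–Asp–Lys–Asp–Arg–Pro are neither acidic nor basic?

3

Acidic: D, E. Basic: K, R, H. All other residues are neither.
Matching residues: Val3, Asn8, Pro20.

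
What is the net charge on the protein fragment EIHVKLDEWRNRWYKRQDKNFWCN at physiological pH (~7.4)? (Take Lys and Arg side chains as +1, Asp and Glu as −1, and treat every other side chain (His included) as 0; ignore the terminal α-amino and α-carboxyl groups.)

Positive (K, R): K5, R10, R12, K15, R16, K19 → +6.
Negative (D, E): E1, D7, E8, D18 → −4.
Net charge = (+6) + (−4) = +2.

+2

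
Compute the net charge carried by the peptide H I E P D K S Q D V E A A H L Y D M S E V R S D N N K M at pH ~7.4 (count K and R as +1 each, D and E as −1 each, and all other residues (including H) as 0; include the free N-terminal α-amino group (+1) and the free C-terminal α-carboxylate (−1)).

-4

Positive (K, R): K6, R22, K27 → +3.
Negative (D, E): E3, D5, D9, E11, D17, E20, D24 → −7.
The N-terminus (+1) and C-terminus (−1) cancel.
Net charge = (+3) + (−7) = −4.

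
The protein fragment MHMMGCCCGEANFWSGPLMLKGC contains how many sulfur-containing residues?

8

Only Cys (C) and Met (M) have a sulfur atom in the side chain.
Matching residues: M1, M3, M4, C6, C7, C8, M19, C23.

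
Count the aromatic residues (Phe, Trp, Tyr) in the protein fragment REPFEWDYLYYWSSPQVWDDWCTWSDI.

Matching residues: F4, W6, Y8, Y10, Y11, W12, W18, W21, W24.

9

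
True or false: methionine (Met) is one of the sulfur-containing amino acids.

Only Cys (C) and Met (M) have a sulfur atom in the side chain.
Methionine is in this group.

True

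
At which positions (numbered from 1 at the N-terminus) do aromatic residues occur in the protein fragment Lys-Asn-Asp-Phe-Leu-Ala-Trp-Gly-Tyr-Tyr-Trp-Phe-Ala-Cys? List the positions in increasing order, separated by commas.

4, 7, 9, 10, 11, 12

F, W, and Y each carry an aromatic ring on the side chain.
Matching residues: Phe4, Trp7, Tyr9, Tyr10, Trp11, Phe12.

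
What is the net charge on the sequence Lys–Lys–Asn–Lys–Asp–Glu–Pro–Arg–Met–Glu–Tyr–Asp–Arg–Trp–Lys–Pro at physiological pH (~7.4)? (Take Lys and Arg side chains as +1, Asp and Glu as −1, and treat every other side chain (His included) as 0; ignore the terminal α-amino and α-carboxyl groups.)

+2

Positive (K, R): Lys1, Lys2, Lys4, Arg8, Arg13, Lys15 → +6.
Negative (D, E): Asp5, Glu6, Glu10, Asp12 → −4.
Net charge = (+6) + (−4) = +2.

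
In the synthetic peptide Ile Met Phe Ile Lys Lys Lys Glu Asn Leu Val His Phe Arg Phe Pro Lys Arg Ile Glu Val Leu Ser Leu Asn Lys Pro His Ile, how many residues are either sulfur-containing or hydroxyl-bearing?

2

Sulfur-containing: C, M. Hydroxyl-bearing: S, T, Y.
Sulfur-containing residues here: Met2 (1).
Hydroxyl-bearing residues here: Ser23 (1).
The two groups share no amino acid, so total = 1 + 1 = 2.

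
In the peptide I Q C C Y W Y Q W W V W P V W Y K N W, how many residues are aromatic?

9

Phenylalanine (F), tryptophan (W), and tyrosine (Y) have aromatic ring side chains.
Matching residues: Y5, W6, Y7, W9, W10, W12, W15, Y16, W19.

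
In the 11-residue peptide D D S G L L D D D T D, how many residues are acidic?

Only D (aspartate) and E (glutamate) carry a side-chain carboxylic acid.
Matching residues: D1, D2, D7, D8, D9, D11.

6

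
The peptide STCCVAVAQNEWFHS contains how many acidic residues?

Aspartate (D) and glutamate (E) have carboxylic-acid side chains and are the acidic amino acids.
Matching residues: E11.

1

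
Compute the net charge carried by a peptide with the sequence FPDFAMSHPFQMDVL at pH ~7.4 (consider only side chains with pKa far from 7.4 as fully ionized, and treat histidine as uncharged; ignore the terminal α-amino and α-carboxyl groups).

-2

At pH ~7.4 the Lys and Arg side chains are protonated (+1), the Asp and Glu side chains are deprotonated (−1), and with His taken as neutral all other side chains carry no charge.
Positive (K, R): none → +0.
Negative (D, E): D3, D13 → −2.
Net charge = (+0) + (−2) = −2.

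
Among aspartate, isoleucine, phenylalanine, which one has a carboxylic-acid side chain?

Only D (aspartate) and E (glutamate) carry a side-chain carboxylic acid.
Of the listed options, only aspartate belongs to this group.

aspartate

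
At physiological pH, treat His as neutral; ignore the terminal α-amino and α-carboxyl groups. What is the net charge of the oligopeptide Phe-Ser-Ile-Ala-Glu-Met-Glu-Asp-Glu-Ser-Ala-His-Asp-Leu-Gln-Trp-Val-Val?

-5

The side chains ionized at physiological pH are Lys/Arg (+1) and Asp/Glu (−1); with His treated as neutral, nothing else contributes.
Positive (K, R): none → +0.
Negative (D, E): Glu5, Glu7, Asp8, Glu9, Asp13 → −5.
Net charge = (+0) + (−5) = −5.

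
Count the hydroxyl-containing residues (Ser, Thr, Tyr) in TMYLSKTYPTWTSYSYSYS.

14

Matching residues: T1, Y3, S5, T7, Y8, T10, T12, S13, Y14, S15, Y16, S17, Y18, S19.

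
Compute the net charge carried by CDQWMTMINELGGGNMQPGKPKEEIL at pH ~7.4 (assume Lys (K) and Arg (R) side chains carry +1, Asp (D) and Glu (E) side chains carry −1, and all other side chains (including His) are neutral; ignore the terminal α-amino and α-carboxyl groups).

-2

Positive (K, R): K20, K22 → +2.
Negative (D, E): D2, E10, E23, E24 → −4.
Net charge = (+2) + (−4) = −2.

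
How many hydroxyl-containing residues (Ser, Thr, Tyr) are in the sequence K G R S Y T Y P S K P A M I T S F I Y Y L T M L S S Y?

Matching residues: S4, Y5, T6, Y7, S9, T15, S16, Y19, Y20, T22, S25, S26, Y27.

13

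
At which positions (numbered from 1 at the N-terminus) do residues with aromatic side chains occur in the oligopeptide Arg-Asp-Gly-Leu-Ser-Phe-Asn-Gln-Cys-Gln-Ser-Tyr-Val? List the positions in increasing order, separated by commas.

6, 12

The aromatic amino acids are Phe (F, benzyl), Trp (W, indole), and Tyr (Y, phenol).
Matching residues: Phe6, Tyr12.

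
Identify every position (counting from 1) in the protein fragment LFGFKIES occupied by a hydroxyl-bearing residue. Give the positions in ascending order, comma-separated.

S, T, and Y are the three residues with a side-chain hydroxyl.
Matching residues: S8.

8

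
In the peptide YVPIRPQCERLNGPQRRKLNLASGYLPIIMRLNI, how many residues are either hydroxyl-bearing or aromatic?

3

Hydroxyl-bearing: S, T, Y. Aromatic: F, W, Y.
Hydroxyl-bearing residues here: Y1, S23, Y25 (3).
Aromatic residues here: Y1, Y25 (2).
Y is in both groups, so the 2 Y residues must not be double-counted.
Total = 3 + 2 − 2 = 3.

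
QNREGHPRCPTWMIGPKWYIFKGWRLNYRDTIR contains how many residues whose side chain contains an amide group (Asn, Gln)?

3

Matching residues: Q1, N2, N27.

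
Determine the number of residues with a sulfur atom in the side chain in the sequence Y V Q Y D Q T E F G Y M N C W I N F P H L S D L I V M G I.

3

Cysteine (C, thiol) and methionine (M, thioether) are the two sulfur-containing amino acids.
Matching residues: M12, C14, M27.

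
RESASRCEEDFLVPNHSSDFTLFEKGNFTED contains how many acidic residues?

Only D (aspartate) and E (glutamate) carry a side-chain carboxylic acid.
Matching residues: E2, E8, E9, D10, D19, E24, E30, D31.

8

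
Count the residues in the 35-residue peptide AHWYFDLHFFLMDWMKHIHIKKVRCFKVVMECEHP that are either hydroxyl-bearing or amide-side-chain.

Hydroxyl-bearing: S, T, Y. Amide-side-chain: N, Q.
Hydroxyl-bearing residues here: Y4 (1).
Amide-side-chain residues here: none (0).
The two groups share no amino acid, so total = 1 + 0 = 1.

1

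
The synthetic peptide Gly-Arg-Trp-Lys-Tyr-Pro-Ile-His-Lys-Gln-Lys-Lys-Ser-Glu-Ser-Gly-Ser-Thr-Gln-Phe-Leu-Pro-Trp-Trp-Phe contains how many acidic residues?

Aspartate (D) and glutamate (E) have carboxylic-acid side chains and are the acidic amino acids.
Matching residues: Glu14.

1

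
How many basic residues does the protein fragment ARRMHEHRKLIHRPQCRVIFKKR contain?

K, R, and H are the three residues with basic side chains (ε-amine, guanidinium, and imidazole respectively).
Matching residues: R2, R3, H5, H7, R8, K9, H12, R13, R17, K21, K22, R23.

12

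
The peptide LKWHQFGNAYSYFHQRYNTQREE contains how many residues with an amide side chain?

Asparagine (N) and glutamine (Q) have uncharged amide side chains.
Matching residues: Q5, N8, Q15, N18, Q20.

5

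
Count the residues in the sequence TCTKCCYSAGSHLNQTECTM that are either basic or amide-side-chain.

4

Basic: H, K, R. Amide-side-chain: N, Q.
Basic residues here: K4, H12 (2).
Amide-side-chain residues here: N14, Q15 (2).
The two groups share no amino acid, so total = 2 + 2 = 4.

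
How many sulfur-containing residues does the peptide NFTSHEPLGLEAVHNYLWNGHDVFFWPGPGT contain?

0

Cysteine (C, thiol) and methionine (M, thioether) are the two sulfur-containing amino acids.
None of the 31 residues belong to this group.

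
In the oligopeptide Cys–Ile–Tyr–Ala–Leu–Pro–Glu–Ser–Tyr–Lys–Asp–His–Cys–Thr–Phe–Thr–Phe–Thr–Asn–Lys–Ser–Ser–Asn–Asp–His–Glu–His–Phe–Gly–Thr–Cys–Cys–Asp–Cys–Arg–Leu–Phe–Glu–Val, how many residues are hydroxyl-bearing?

The –OH-bearing residues are Ser, Thr (aliphatic alcohols), and Tyr (phenol).
Matching residues: Tyr3, Ser8, Tyr9, Thr14, Thr16, Thr18, Ser21, Ser22, Thr30.

9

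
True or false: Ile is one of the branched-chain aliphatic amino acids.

V, L, and I make up the branched-chain aliphatic group.
Isoleucine is in this group.

True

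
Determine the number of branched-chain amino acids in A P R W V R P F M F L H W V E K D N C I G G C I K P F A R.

5

The BCAAs are Val, Leu, and Ile — aliphatic side chains with a branch point.
Matching residues: V5, L11, V14, I20, I24.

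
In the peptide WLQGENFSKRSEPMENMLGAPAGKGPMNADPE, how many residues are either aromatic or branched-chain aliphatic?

Aromatic: F, W, Y. Branched-chain aliphatic: I, L, V.
Aromatic residues here: W1, F7 (2).
Branched-chain aliphatic residues here: L2, L18 (2).
The two groups share no amino acid, so total = 2 + 2 = 4.

4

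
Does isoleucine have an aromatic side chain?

No

Phenylalanine (F), tryptophan (W), and tyrosine (Y) have aromatic ring side chains.
Isoleucine is not in this group.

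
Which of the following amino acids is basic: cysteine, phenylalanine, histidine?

histidine

The basic amino acids are Lys (K), Arg (R), and His (H).
Of the listed options, only histidine belongs to this group.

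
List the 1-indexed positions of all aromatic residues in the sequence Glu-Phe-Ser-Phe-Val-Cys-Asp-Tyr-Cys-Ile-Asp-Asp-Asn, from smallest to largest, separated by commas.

2, 4, 8

Phenylalanine (F), tryptophan (W), and tyrosine (Y) have aromatic ring side chains.
Matching residues: Phe2, Phe4, Tyr8.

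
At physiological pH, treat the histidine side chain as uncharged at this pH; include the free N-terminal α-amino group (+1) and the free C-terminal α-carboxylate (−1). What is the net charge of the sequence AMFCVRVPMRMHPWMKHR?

At pH ~7.4 the Lys and Arg side chains are protonated (+1), the Asp and Glu side chains are deprotonated (−1), and with His taken as neutral all other side chains carry no charge.
Positive (K, R): R6, R10, K16, R18 → +4.
Negative (D, E): none → −0.
The N-terminus (+1) and C-terminus (−1) cancel.
Net charge = (+4) + (−0) = +4.

+4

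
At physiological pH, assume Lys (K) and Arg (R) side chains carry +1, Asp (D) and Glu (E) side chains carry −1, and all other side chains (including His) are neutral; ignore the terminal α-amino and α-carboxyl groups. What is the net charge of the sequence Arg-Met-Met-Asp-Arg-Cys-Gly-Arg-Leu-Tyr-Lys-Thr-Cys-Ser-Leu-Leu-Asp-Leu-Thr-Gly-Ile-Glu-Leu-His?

+1

Positive (K, R): Arg1, Arg5, Arg8, Lys11 → +4.
Negative (D, E): Asp4, Asp17, Glu22 → −3.
Net charge = (+4) + (−3) = +1.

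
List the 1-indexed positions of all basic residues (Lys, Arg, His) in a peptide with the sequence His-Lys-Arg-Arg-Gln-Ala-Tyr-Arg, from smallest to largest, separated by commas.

1, 2, 3, 4, 8

Matching residues: His1, Lys2, Arg3, Arg4, Arg8.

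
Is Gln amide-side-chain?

Yes

The amide-side-chain residues are Asn (N) and Gln (Q).
Glutamine is in this group.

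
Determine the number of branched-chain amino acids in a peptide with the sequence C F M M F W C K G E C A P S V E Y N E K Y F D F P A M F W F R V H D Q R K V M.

The BCAAs are Val, Leu, and Ile — aliphatic side chains with a branch point.
Matching residues: V15, V32, V38.

3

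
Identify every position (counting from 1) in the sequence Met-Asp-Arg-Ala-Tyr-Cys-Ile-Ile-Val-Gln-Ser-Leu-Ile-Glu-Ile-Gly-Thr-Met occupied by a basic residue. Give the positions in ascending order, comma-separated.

3

K, R, and H are the three residues with basic side chains (ε-amine, guanidinium, and imidazole respectively).
Matching residues: Arg3.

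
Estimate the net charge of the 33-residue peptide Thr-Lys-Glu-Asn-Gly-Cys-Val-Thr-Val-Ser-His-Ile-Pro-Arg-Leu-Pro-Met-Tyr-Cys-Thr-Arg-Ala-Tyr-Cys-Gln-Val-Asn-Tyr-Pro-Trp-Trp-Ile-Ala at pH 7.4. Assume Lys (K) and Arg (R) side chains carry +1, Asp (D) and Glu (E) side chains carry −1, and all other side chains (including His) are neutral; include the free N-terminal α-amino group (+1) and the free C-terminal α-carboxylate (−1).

+2

Positive (K, R): Lys2, Arg14, Arg21 → +3.
Negative (D, E): Glu3 → −1.
The N-terminus (+1) and C-terminus (−1) cancel.
Net charge = (+3) + (−1) = +2.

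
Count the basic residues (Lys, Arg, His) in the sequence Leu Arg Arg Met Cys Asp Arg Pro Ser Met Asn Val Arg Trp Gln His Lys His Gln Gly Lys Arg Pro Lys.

10

Matching residues: Arg2, Arg3, Arg7, Arg13, His16, Lys17, His18, Lys21, Arg22, Lys24.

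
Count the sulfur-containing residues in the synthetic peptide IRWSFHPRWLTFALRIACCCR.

3

Only Cys (C) and Met (M) have a sulfur atom in the side chain.
Matching residues: C18, C19, C20.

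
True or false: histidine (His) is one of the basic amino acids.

The basic amino acids are Lys (K), Arg (R), and His (H).
Histidine is in this group.

True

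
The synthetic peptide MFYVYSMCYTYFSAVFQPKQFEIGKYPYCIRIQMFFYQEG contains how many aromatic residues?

Phenylalanine (F), tryptophan (W), and tyrosine (Y) have aromatic ring side chains.
Matching residues: F2, Y3, Y5, Y9, Y11, F12, F16, F21, Y26, Y28, F35, F36, Y37.

13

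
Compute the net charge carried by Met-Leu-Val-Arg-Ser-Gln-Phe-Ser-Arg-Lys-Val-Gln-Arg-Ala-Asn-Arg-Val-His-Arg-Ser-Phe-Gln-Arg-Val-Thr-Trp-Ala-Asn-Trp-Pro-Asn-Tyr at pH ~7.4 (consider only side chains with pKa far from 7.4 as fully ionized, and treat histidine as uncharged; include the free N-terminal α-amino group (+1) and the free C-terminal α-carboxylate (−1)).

+7

Near pH 7.4, K and R contribute +1 each, D and E contribute −1 each, and every other side chain (His included, as stated) is uncharged.
Positive (K, R): Arg4, Arg9, Lys10, Arg13, Arg16, Arg19, Arg23 → +7.
Negative (D, E): none → −0.
The N-terminus (+1) and C-terminus (−1) cancel.
Net charge = (+7) + (−0) = +7.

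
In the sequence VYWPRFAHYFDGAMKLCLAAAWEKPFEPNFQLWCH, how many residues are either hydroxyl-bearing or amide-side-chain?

Hydroxyl-bearing: S, T, Y. Amide-side-chain: N, Q.
Hydroxyl-bearing residues here: Y2, Y9 (2).
Amide-side-chain residues here: N29, Q31 (2).
The two groups share no amino acid, so total = 2 + 2 = 4.

4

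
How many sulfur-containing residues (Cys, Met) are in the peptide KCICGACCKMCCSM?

Matching residues: C2, C4, C7, C8, M10, C11, C12, M14.

8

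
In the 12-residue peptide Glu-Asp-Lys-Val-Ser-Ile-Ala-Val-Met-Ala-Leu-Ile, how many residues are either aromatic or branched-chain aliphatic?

Aromatic: F, W, Y. Branched-chain aliphatic: I, L, V.
Aromatic residues here: none (0).
Branched-chain aliphatic residues here: Val4, Ile6, Val8, Leu11, Ile12 (5).
The two groups share no amino acid, so total = 0 + 5 = 5.

5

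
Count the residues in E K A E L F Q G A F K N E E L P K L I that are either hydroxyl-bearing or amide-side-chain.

2

Hydroxyl-bearing: S, T, Y. Amide-side-chain: N, Q.
Hydroxyl-bearing residues here: none (0).
Amide-side-chain residues here: Q7, N12 (2).
The two groups share no amino acid, so total = 0 + 2 = 2.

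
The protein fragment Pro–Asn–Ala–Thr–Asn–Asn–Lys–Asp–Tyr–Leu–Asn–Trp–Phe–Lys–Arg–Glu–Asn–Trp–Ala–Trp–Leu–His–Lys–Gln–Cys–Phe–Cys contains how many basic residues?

K, R, and H are the three residues with basic side chains (ε-amine, guanidinium, and imidazole respectively).
Matching residues: Lys7, Lys14, Arg15, His22, Lys23.

5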